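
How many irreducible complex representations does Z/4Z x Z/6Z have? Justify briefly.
24

Proof sketch: The number of irreducible complex representations of a finite group equals its number of conjugacy classes. Z/4Z x Z/6Z is abelian of order 24, so every element is its own conjugacy class: 24 classes, so Z/4Z x Z/6Z (order 24) has exactly 24 irreducible complex representations.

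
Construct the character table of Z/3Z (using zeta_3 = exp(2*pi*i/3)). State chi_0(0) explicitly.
Character table of Z/3Z (irreps indexed chi_0,...,chi_2 with chi_k(m) = zeta_3^(k*m), zeta_3 = exp(2*pi*i/3)):
  irrep \ class  {0} (size 1)  {1} (size 1)    {2} (size 1)  
  chi_0          1             1               1             
  chi_1          1             exp(2*I*pi/3)   exp(-2*I*pi/3)
  chi_2          1             exp(-2*I*pi/3)  exp(2*I*pi/3) 

Spot check: chi_0(0) = zeta_3^(0*0) = zeta_3^0 = 1.

Explanation: Z/3Z is abelian, so all 3 irreducible complex representations are 1-dimensional. They are given by chi_k(m) = zeta_3^(k*m) for k = 0,...,2. Row orthogonality: sum_m chi_k(m) conj(chi_l(m)) = 3 * [k = l].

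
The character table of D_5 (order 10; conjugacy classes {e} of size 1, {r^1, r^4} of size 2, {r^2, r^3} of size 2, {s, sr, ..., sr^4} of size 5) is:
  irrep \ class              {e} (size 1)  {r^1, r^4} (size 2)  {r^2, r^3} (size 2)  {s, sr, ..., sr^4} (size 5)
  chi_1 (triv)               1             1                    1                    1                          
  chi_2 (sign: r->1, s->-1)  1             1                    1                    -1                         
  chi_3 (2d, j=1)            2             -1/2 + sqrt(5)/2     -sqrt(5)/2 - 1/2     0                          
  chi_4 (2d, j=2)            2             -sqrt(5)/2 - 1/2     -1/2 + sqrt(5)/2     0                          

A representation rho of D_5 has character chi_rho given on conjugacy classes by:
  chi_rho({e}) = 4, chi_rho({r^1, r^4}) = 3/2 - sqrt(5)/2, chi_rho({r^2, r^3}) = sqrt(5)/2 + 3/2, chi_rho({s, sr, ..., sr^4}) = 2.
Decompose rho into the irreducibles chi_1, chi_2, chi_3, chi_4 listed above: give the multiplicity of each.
Multiplicities: chi_1: 2, chi_2: 0, chi_3: 0, chi_4: 1.

Details: Use <chi_rho, chi> = (1/|G|) sum_C |C| * chi_rho(C) * conj(chi(C)) with |G| = 10 for each irreducible chi in the table:
  <chi_rho, chi_1> = (1/10)[1*(4)*conj(1) + 2*(3/2 - sqrt(5)/2)*conj(1) + 2*(sqrt(5)/2 + 3/2)*conj(1) + 5*(2)*conj(1)]
      = (1/10)[(4) + (3 - sqrt(5)) + (sqrt(5) + 3) + (10)] = 20/10 = 2
  <chi_rho, chi_2> = (1/10)[1*(4)*conj(1) + 2*(3/2 - sqrt(5)/2)*conj(1) + 2*(sqrt(5)/2 + 3/2)*conj(1) + 5*(2)*conj(-1)]
      = (1/10)[(4) + (3 - sqrt(5)) + (sqrt(5) + 3) + (-10)] = 0/10 = 0
  <chi_rho, chi_3> = (1/10)[1*(4)*conj(2) + 2*(3/2 - sqrt(5)/2)*conj(-1/2 + sqrt(5)/2) + 2*(sqrt(5)/2 + 3/2)*conj(-sqrt(5)/2 - 1/2) + 5*(2)*conj(0)]
      = (1/10)[(8) + (-4 + 2*sqrt(5)) + (-2*sqrt(5) - 4) + (0)] = 0/10 = 0
  <chi_rho, chi_4> = (1/10)[1*(4)*conj(2) + 2*(3/2 - sqrt(5)/2)*conj(-sqrt(5)/2 - 1/2) + 2*(sqrt(5)/2 + 3/2)*conj(-1/2 + sqrt(5)/2) + 5*(2)*conj(0)]
      = (1/10)[(8) + (1 - sqrt(5)) + (1 + sqrt(5)) + (0)] = 10/10 = 1
Dimension check: dim(rho) = sum (mult * dim) = 2*1 + 0*1 + 0*2 + 1*2 = 4 = chi_rho(e) = 4.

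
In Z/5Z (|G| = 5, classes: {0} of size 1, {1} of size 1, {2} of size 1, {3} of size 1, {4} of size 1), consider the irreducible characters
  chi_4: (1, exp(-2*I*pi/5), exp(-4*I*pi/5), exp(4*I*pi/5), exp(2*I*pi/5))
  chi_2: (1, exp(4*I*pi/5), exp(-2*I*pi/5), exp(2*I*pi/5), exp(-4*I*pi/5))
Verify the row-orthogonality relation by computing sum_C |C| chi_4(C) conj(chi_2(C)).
Sum = 0; so <chi_4, chi_2> = 0 (distinct irreducibles are orthogonal).

Details: Compute term by term over conjugacy classes (|C| * chi_4(C) * conj(chi_2(C))):
  1*(1)*conj(1) + 1*(exp(-2*I*pi/5))*conj(exp(4*I*pi/5)) + 1*(exp(-4*I*pi/5))*conj(exp(-2*I*pi/5)) + 1*(exp(4*I*pi/5))*conj(exp(2*I*pi/5)) + 1*(exp(2*I*pi/5))*conj(exp(-4*I*pi/5))
  = (1) + (exp(4*I*pi/5)) + (exp(-2*I*pi/5)) + (exp(2*I*pi/5)) + (exp(-4*I*pi/5))
  = 0.
(Exp terms are combined using exp(i*s)*conj(exp(i*t)) = exp(i*(s-t)), and sums of them are collapsed using the identity that for every m > 1 the m distinct m-th roots of unity sum to 0, e.g. 1 + exp(2*I*pi/3) + exp(-2*I*pi/3) = 0.)
Dividing by |G| = 5 gives 0/5 = 0, matching the row-orthogonality relation <chi_4, chi_2> = [chi_4 = chi_2].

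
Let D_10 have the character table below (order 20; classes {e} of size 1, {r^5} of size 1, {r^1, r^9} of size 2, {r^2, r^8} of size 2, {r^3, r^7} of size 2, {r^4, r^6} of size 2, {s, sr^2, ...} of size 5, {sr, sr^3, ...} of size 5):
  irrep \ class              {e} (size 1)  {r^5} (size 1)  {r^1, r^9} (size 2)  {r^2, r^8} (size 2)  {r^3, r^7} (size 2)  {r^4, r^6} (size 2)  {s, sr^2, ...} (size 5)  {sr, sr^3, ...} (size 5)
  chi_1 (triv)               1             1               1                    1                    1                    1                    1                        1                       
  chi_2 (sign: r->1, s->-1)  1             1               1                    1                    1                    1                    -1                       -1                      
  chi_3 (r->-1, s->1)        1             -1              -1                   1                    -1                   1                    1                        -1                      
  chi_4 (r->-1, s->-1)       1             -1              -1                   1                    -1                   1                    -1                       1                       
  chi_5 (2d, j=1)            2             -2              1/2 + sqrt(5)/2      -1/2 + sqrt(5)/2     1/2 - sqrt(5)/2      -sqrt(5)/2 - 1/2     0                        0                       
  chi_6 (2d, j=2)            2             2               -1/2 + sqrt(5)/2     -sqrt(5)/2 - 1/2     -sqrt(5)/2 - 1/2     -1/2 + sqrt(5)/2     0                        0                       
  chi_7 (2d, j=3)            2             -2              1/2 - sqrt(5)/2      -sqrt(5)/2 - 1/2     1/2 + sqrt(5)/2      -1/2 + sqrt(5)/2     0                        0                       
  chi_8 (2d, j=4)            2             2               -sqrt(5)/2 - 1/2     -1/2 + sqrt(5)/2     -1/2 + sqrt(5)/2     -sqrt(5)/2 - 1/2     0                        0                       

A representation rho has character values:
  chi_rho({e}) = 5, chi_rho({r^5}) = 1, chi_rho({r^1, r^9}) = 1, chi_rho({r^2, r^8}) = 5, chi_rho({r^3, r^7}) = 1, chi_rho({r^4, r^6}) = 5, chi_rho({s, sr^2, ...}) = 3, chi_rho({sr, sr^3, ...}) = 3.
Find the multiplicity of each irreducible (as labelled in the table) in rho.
Multiplicities: chi_1: 3, chi_2: 0, chi_3: 1, chi_4: 1, chi_5: 0, chi_6: 0, chi_7: 0, chi_8: 0.

Argument: Use <chi_rho, chi> = (1/|G|) sum_C |C| * chi_rho(C) * conj(chi(C)) with |G| = 20 for each irreducible chi in the table:
  <chi_rho, chi_1> = (1/20)[1*(5)*conj(1) + 1*(1)*conj(1) + 2*(1)*conj(1) + 2*(5)*conj(1) + 2*(1)*conj(1) + 2*(5)*conj(1) + 5*(3)*conj(1) + 5*(3)*conj(1)]
      = (1/20)[(5) + (1) + (2) + (10) + (2) + (10) + (15) + (15)] = 60/20 = 3
  <chi_rho, chi_2> = (1/20)[1*(5)*conj(1) + 1*(1)*conj(1) + 2*(1)*conj(1) + 2*(5)*conj(1) + 2*(1)*conj(1) + 2*(5)*conj(1) + 5*(3)*conj(-1) + 5*(3)*conj(-1)]
      = (1/20)[(5) + (1) + (2) + (10) + (2) + (10) + (-15) + (-15)] = 0/20 = 0
  <chi_rho, chi_3> = (1/20)[1*(5)*conj(1) + 1*(1)*conj(-1) + 2*(1)*conj(-1) + 2*(5)*conj(1) + 2*(1)*conj(-1) + 2*(5)*conj(1) + 5*(3)*conj(1) + 5*(3)*conj(-1)]
      = (1/20)[(5) + (-1) + (-2) + (10) + (-2) + (10) + (15) + (-15)] = 20/20 = 1
  <chi_rho, chi_4> = (1/20)[1*(5)*conj(1) + 1*(1)*conj(-1) + 2*(1)*conj(-1) + 2*(5)*conj(1) + 2*(1)*conj(-1) + 2*(5)*conj(1) + 5*(3)*conj(-1) + 5*(3)*conj(1)]
      = (1/20)[(5) + (-1) + (-2) + (10) + (-2) + (10) + (-15) + (15)] = 20/20 = 1
  <chi_rho, chi_5> = (1/20)[1*(5)*conj(2) + 1*(1)*conj(-2) + 2*(1)*conj(1/2 + sqrt(5)/2) + 2*(5)*conj(-1/2 + sqrt(5)/2) + 2*(1)*conj(1/2 - sqrt(5)/2) + 2*(5)*conj(-sqrt(5)/2 - 1/2) + 5*(3)*conj(0) + 5*(3)*conj(0)]
      = (1/20)[(10) + (-2) + (1 + sqrt(5)) + (-5 + 5*sqrt(5)) + (1 - sqrt(5)) + (-5*sqrt(5) - 5) + (0) + (0)] = 0/20 = 0
  <chi_rho, chi_6> = (1/20)[1*(5)*conj(2) + 1*(1)*conj(2) + 2*(1)*conj(-1/2 + sqrt(5)/2) + 2*(5)*conj(-sqrt(5)/2 - 1/2) + 2*(1)*conj(-sqrt(5)/2 - 1/2) + 2*(5)*conj(-1/2 + sqrt(5)/2) + 5*(3)*conj(0) + 5*(3)*conj(0)]
      = (1/20)[(10) + (2) + (-1 + sqrt(5)) + (-5*sqrt(5) - 5) + (-sqrt(5) - 1) + (-5 + 5*sqrt(5)) + (0) + (0)] = 0/20 = 0
  <chi_rho, chi_7> = (1/20)[1*(5)*conj(2) + 1*(1)*conj(-2) + 2*(1)*conj(1/2 - sqrt(5)/2) + 2*(5)*conj(-sqrt(5)/2 - 1/2) + 2*(1)*conj(1/2 + sqrt(5)/2) + 2*(5)*conj(-1/2 + sqrt(5)/2) + 5*(3)*conj(0) + 5*(3)*conj(0)]
      = (1/20)[(10) + (-2) + (1 - sqrt(5)) + (-5*sqrt(5) - 5) + (1 + sqrt(5)) + (-5 + 5*sqrt(5)) + (0) + (0)] = 0/20 = 0
  <chi_rho, chi_8> = (1/20)[1*(5)*conj(2) + 1*(1)*conj(2) + 2*(1)*conj(-sqrt(5)/2 - 1/2) + 2*(5)*conj(-1/2 + sqrt(5)/2) + 2*(1)*conj(-1/2 + sqrt(5)/2) + 2*(5)*conj(-sqrt(5)/2 - 1/2) + 5*(3)*conj(0) + 5*(3)*conj(0)]
      = (1/20)[(10) + (2) + (-sqrt(5) - 1) + (-5 + 5*sqrt(5)) + (-1 + sqrt(5)) + (-5*sqrt(5) - 5) + (0) + (0)] = 0/20 = 0
Dimension check: dim(rho) = sum (mult * dim) = 3*1 + 0*1 + 1*1 + 1*1 + 0*2 + 0*2 + 0*2 + 0*2 = 5 = chi_rho(e) = 5.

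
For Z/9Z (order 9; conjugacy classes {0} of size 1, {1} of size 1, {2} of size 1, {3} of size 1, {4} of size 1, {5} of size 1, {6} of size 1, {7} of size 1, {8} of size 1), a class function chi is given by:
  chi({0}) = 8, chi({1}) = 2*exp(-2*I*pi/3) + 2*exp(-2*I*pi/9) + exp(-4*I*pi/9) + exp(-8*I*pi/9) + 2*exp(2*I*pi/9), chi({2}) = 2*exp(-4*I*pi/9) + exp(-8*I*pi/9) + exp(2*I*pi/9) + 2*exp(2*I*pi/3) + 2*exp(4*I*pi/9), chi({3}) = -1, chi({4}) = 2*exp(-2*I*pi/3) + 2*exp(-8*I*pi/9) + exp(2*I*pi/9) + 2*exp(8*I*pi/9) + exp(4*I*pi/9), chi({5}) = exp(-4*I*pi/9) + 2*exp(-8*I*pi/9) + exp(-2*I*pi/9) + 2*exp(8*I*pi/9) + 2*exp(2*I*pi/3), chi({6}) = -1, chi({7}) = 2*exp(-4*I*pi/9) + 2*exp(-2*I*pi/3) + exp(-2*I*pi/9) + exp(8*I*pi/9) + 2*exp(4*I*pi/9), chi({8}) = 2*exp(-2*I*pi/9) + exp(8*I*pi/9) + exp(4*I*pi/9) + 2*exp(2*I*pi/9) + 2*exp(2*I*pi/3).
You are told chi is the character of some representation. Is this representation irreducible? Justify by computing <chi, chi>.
Not irreducible (reducible): <chi, chi> = 14 > 1.

Derivation: <chi, chi> = (1/|G|) sum_C |C| * |chi(C)|^2 = (1/9)[1*|8|^2 + 1*|2*exp(-2*I*pi/3) + 2*exp(-2*I*pi/9) + exp(-4*I*pi/9) + exp(-8*I*pi/9) + 2*exp(2*I*pi/9)|^2 + 1*|2*exp(-4*I*pi/9) + exp(-8*I*pi/9) + exp(2*I*pi/9) + 2*exp(2*I*pi/3) + 2*exp(4*I*pi/9)|^2 + 1*|-1|^2 + 1*|2*exp(-2*I*pi/3) + 2*exp(-8*I*pi/9) + exp(2*I*pi/9) + 2*exp(8*I*pi/9) + exp(4*I*pi/9)|^2 + 1*|exp(-4*I*pi/9) + 2*exp(-8*I*pi/9) + exp(-2*I*pi/9) + 2*exp(8*I*pi/9) + 2*exp(2*I*pi/3)|^2 + 1*|-1|^2 + 1*|2*exp(-4*I*pi/9) + 2*exp(-2*I*pi/3) + exp(-2*I*pi/9) + exp(8*I*pi/9) + 2*exp(4*I*pi/9)|^2 + 1*|2*exp(-2*I*pi/9) + exp(8*I*pi/9) + exp(4*I*pi/9) + 2*exp(2*I*pi/9) + 2*exp(2*I*pi/3)|^2]
  = (1/9)[(64) + (14 + 9*exp(-4*I*pi/9) + 6*exp(-2*I*pi/9) + 4*exp(-2*I*pi/3) + 6*exp(-8*I*pi/9) + 6*exp(8*I*pi/9) + 4*exp(2*I*pi/3) + 6*exp(2*I*pi/9) + 9*exp(4*I*pi/9)) + (14 + 6*exp(-4*I*pi/9) + 6*exp(-2*I*pi/9) + 4*exp(-2*I*pi/3) + 9*exp(-8*I*pi/9) + 9*exp(8*I*pi/9) + 4*exp(2*I*pi/3) + 6*exp(2*I*pi/9) + 6*exp(4*I*pi/9)) + (1) + (14 + 6*exp(-4*I*pi/9) + 9*exp(-2*I*pi/9) + 4*exp(-2*I*pi/3) + 6*exp(-8*I*pi/9) + 6*exp(8*I*pi/9) + 4*exp(2*I*pi/3) + 9*exp(2*I*pi/9) + 6*exp(4*I*pi/9)) + (14 + 6*exp(-4*I*pi/9) + 9*exp(-2*I*pi/9) + 4*exp(-2*I*pi/3) + 6*exp(-8*I*pi/9) + 6*exp(8*I*pi/9) + 4*exp(2*I*pi/3) + 9*exp(2*I*pi/9) + 6*exp(4*I*pi/9)) + (1) + (14 + 6*exp(-4*I*pi/9) + 6*exp(-2*I*pi/9) + 4*exp(-2*I*pi/3) + 9*exp(-8*I*pi/9) + 9*exp(8*I*pi/9) + 4*exp(2*I*pi/3) + 6*exp(2*I*pi/9) + 6*exp(4*I*pi/9)) + (14 + 9*exp(-4*I*pi/9) + 6*exp(-2*I*pi/9) + 4*exp(-2*I*pi/3) + 6*exp(-8*I*pi/9) + 6*exp(8*I*pi/9) + 4*exp(2*I*pi/3) + 6*exp(2*I*pi/9) + 9*exp(4*I*pi/9))] = 126/9 = 14.
(Exp terms are combined using exp(i*s)*conj(exp(i*t)) = exp(i*(s-t)), and sums of them are collapsed using the identity that for every m > 1 the m distinct m-th roots of unity sum to 0, e.g. 1 + exp(2*I*pi/3) + exp(-2*I*pi/3) = 0.)
A character is irreducible iff <chi, chi> = 1, so this representation is reducible.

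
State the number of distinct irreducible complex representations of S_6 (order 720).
11

Derivation: The number of irreducible complex representations of a finite group equals its number of conjugacy classes. Conjugacy classes in S_6 correspond to cycle types, i.e. partitions of 6; there are p(6) = 11 of them, so S_6 (order 720) has exactly 11 irreducible complex representations.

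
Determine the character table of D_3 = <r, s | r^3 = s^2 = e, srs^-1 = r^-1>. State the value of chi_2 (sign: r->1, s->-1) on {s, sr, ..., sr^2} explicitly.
Conjugacy classes: {e} of size 1, {r^1, r^2} of size 2, {s, sr, ..., sr^2} of size 3.
Character table:
  irrep \ class              {e} (size 1)  {r^1, r^2} (size 2)  {s, sr, ..., sr^2} (size 3)
  chi_1 (triv)               1             1                    1                          
  chi_2 (sign: r->1, s->-1)  1             1                    -1                         
  chi_3 (2d, j=1)            2             -1                   0                          

Spot check: chi_2 (sign: r->1, s->-1) on {s, sr, ..., sr^2} = -1.

Solution. D_3 has order 2*3 = 6 with 3 conjugacy classes, hence 3 irreducibles. Sum of squared dims 1 + 1 + 4 = 6 = |G|. Linear characters come from the abelianisation; the 2-dimensional irreps have character r^k -> 2*cos(2*pi*j*k/3), reflections -> 0.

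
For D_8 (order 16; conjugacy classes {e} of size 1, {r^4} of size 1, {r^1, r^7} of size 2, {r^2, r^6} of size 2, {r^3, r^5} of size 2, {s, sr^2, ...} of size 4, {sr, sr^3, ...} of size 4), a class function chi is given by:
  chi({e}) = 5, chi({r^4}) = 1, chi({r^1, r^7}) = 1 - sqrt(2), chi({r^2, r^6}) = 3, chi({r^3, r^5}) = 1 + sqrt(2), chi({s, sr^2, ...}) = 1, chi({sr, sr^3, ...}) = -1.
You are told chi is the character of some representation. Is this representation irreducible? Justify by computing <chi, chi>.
Not irreducible (reducible): <chi, chi> = 4 > 1.

Solution. <chi, chi> = (1/|G|) sum_C |C| * |chi(C)|^2 = (1/16)[1*|5|^2 + 1*|1|^2 + 2*|1 - sqrt(2)|^2 + 2*|3|^2 + 2*|1 + sqrt(2)|^2 + 4*|1|^2 + 4*|-1|^2]
  = (1/16)[(25) + (1) + (6 - 4*sqrt(2)) + (18) + (4*sqrt(2) + 6) + (4) + (4)] = 64/16 = 4.
A character is irreducible iff <chi, chi> = 1, so this representation is reducible.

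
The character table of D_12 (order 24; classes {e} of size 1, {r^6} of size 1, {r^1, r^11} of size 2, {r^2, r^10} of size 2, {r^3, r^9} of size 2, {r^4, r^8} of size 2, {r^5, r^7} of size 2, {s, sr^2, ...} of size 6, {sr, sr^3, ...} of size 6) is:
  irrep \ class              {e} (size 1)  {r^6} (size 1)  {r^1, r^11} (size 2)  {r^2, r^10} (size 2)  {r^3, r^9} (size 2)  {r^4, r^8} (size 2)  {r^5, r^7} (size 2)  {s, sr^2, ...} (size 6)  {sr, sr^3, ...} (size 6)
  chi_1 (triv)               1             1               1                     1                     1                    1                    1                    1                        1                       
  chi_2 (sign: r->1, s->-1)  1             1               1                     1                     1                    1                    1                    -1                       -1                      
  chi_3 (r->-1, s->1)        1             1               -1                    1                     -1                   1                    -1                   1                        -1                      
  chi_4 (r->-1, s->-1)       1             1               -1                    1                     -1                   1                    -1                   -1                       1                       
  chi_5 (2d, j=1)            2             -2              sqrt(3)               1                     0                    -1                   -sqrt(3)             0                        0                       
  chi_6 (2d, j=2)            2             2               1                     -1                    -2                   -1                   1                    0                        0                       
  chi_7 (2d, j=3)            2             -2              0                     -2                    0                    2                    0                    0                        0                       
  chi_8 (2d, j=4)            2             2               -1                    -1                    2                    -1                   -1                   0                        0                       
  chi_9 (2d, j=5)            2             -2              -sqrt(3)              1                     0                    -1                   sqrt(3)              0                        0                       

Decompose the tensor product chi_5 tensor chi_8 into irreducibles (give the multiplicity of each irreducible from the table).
chi_5 tensor chi_8 = chi_7 + chi_9 (all other irreducibles have multiplicity 0).

Solution. The character of a tensor product is the pointwise product (chi_5 * chi_8)(C) = chi_5(C) * chi_8(C):
  {e}: (2)*(2), {r^6}: (-2)*(2), {r^1, r^11}: (sqrt(3))*(-1), {r^2, r^10}: (1)*(-1), {r^3, r^9}: (0)*(2), {r^4, r^8}: (-1)*(-1), {r^5, r^7}: (-sqrt(3))*(-1), {s, sr^2, ...}: (0)*(0), {sr, sr^3, ...}: (0)*(0)
so (chi_5 * chi_8) takes values
  {e} -> 4, {r^6} -> -4, {r^1, r^11} -> -sqrt(3), {r^2, r^10} -> -1, {r^3, r^9} -> 0, {r^4, r^8} -> 1, {r^5, r^7} -> sqrt(3), {s, sr^2, ...} -> 0, {sr, sr^3, ...} -> 0.
Now take the inner product of this character with each irreducible chi from the table, <chi_5*chi_8, chi> = (1/24) sum_C |C| (chi_5*chi_8)(C) conj(chi(C)):
  <chi_5*chi_8, chi_1> = (1/24)[1*(4)*conj(1) + 1*(-4)*conj(1) + 2*(-sqrt(3))*conj(1) + 2*(-1)*conj(1) + 2*(0)*conj(1) + 2*(1)*conj(1) + 2*(sqrt(3))*conj(1) + 6*(0)*conj(1) + 6*(0)*conj(1)]
      = (1/24)[(4) + (-4) + (-2*sqrt(3)) + (-2) + (0) + (2) + (2*sqrt(3)) + (0) + (0)] = 0/24 = 0
  <chi_5*chi_8, chi_2> = (1/24)[1*(4)*conj(1) + 1*(-4)*conj(1) + 2*(-sqrt(3))*conj(1) + 2*(-1)*conj(1) + 2*(0)*conj(1) + 2*(1)*conj(1) + 2*(sqrt(3))*conj(1) + 6*(0)*conj(-1) + 6*(0)*conj(-1)]
      = (1/24)[(4) + (-4) + (-2*sqrt(3)) + (-2) + (0) + (2) + (2*sqrt(3)) + (0) + (0)] = 0/24 = 0
  <chi_5*chi_8, chi_3> = (1/24)[1*(4)*conj(1) + 1*(-4)*conj(1) + 2*(-sqrt(3))*conj(-1) + 2*(-1)*conj(1) + 2*(0)*conj(-1) + 2*(1)*conj(1) + 2*(sqrt(3))*conj(-1) + 6*(0)*conj(1) + 6*(0)*conj(-1)]
      = (1/24)[(4) + (-4) + (2*sqrt(3)) + (-2) + (0) + (2) + (-2*sqrt(3)) + (0) + (0)] = 0/24 = 0
  <chi_5*chi_8, chi_4> = (1/24)[1*(4)*conj(1) + 1*(-4)*conj(1) + 2*(-sqrt(3))*conj(-1) + 2*(-1)*conj(1) + 2*(0)*conj(-1) + 2*(1)*conj(1) + 2*(sqrt(3))*conj(-1) + 6*(0)*conj(-1) + 6*(0)*conj(1)]
      = (1/24)[(4) + (-4) + (2*sqrt(3)) + (-2) + (0) + (2) + (-2*sqrt(3)) + (0) + (0)] = 0/24 = 0
  <chi_5*chi_8, chi_5> = (1/24)[1*(4)*conj(2) + 1*(-4)*conj(-2) + 2*(-sqrt(3))*conj(sqrt(3)) + 2*(-1)*conj(1) + 2*(0)*conj(0) + 2*(1)*conj(-1) + 2*(sqrt(3))*conj(-sqrt(3)) + 6*(0)*conj(0) + 6*(0)*conj(0)]
      = (1/24)[(8) + (8) + (-6) + (-2) + (0) + (-2) + (-6) + (0) + (0)] = 0/24 = 0
  <chi_5*chi_8, chi_6> = (1/24)[1*(4)*conj(2) + 1*(-4)*conj(2) + 2*(-sqrt(3))*conj(1) + 2*(-1)*conj(-1) + 2*(0)*conj(-2) + 2*(1)*conj(-1) + 2*(sqrt(3))*conj(1) + 6*(0)*conj(0) + 6*(0)*conj(0)]
      = (1/24)[(8) + (-8) + (-2*sqrt(3)) + (2) + (0) + (-2) + (2*sqrt(3)) + (0) + (0)] = 0/24 = 0
  <chi_5*chi_8, chi_7> = (1/24)[1*(4)*conj(2) + 1*(-4)*conj(-2) + 2*(-sqrt(3))*conj(0) + 2*(-1)*conj(-2) + 2*(0)*conj(0) + 2*(1)*conj(2) + 2*(sqrt(3))*conj(0) + 6*(0)*conj(0) + 6*(0)*conj(0)]
      = (1/24)[(8) + (8) + (0) + (4) + (0) + (4) + (0) + (0) + (0)] = 24/24 = 1
  <chi_5*chi_8, chi_8> = (1/24)[1*(4)*conj(2) + 1*(-4)*conj(2) + 2*(-sqrt(3))*conj(-1) + 2*(-1)*conj(-1) + 2*(0)*conj(2) + 2*(1)*conj(-1) + 2*(sqrt(3))*conj(-1) + 6*(0)*conj(0) + 6*(0)*conj(0)]
      = (1/24)[(8) + (-8) + (2*sqrt(3)) + (2) + (0) + (-2) + (-2*sqrt(3)) + (0) + (0)] = 0/24 = 0
  <chi_5*chi_8, chi_9> = (1/24)[1*(4)*conj(2) + 1*(-4)*conj(-2) + 2*(-sqrt(3))*conj(-sqrt(3)) + 2*(-1)*conj(1) + 2*(0)*conj(0) + 2*(1)*conj(-1) + 2*(sqrt(3))*conj(sqrt(3)) + 6*(0)*conj(0) + 6*(0)*conj(0)]
      = (1/24)[(8) + (8) + (6) + (-2) + (0) + (-2) + (6) + (0) + (0)] = 24/24 = 1
Hence the multiplicities are chi_7: 1, chi_9: 1. Dimension check: dim(chi_5)*dim(chi_8) = 2*2 = 4 and sum (mult * dim) = 1*2 + 1*2 = 4.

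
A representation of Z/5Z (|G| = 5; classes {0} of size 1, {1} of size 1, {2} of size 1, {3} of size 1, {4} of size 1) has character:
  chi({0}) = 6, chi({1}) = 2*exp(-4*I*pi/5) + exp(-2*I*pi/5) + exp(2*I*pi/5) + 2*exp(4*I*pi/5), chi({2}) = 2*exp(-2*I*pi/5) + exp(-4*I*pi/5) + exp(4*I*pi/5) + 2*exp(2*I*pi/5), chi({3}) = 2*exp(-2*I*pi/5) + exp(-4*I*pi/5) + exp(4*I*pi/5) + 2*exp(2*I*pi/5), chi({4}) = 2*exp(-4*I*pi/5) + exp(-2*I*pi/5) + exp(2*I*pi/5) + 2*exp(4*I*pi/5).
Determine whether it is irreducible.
Not irreducible (reducible): <chi, chi> = 10 > 1.

Working: <chi, chi> = (1/|G|) sum_C |C| * |chi(C)|^2 = (1/5)[1*|6|^2 + 1*|2*exp(-4*I*pi/5) + exp(-2*I*pi/5) + exp(2*I*pi/5) + 2*exp(4*I*pi/5)|^2 + 1*|2*exp(-2*I*pi/5) + exp(-4*I*pi/5) + exp(4*I*pi/5) + 2*exp(2*I*pi/5)|^2 + 1*|2*exp(-2*I*pi/5) + exp(-4*I*pi/5) + exp(4*I*pi/5) + 2*exp(2*I*pi/5)|^2 + 1*|2*exp(-4*I*pi/5) + exp(-2*I*pi/5) + exp(2*I*pi/5) + 2*exp(4*I*pi/5)|^2]
  = (1/5)[(36) + (10 + 8*exp(-2*I*pi/5) + 5*exp(-4*I*pi/5) + 5*exp(4*I*pi/5) + 8*exp(2*I*pi/5)) + (10 + 5*exp(-2*I*pi/5) + 8*exp(-4*I*pi/5) + 8*exp(4*I*pi/5) + 5*exp(2*I*pi/5)) + (10 + 5*exp(-2*I*pi/5) + 8*exp(-4*I*pi/5) + 8*exp(4*I*pi/5) + 5*exp(2*I*pi/5)) + (10 + 8*exp(-2*I*pi/5) + 5*exp(-4*I*pi/5) + 5*exp(4*I*pi/5) + 8*exp(2*I*pi/5))] = 50/5 = 10.
(Exp terms are combined using exp(i*s)*conj(exp(i*t)) = exp(i*(s-t)), and sums of them are collapsed using the identity that for every m > 1 the m distinct m-th roots of unity sum to 0, e.g. 1 + exp(2*I*pi/3) + exp(-2*I*pi/3) = 0.)
A character is irreducible iff <chi, chi> = 1, so this representation is reducible.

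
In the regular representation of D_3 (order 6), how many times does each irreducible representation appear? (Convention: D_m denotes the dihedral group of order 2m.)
Each irreducible V_i of dimension d_i appears with multiplicity d_i, i.e. rho_reg = (direct sum over all irreducibles V_i) d_i V_i. The irreducible dimensions for D_3 are 1, 1, 2: 2 irreducibles of dimension 1, each with multiplicity 1; 1 irreducible of dimension 2, with multiplicity 2. Total dimension 2*1*1 + 1*2*2 = 6 = |G|.

Proof sketch: General theorem: in the regular representation of a finite group G, each irreducible appears with multiplicity equal to its dimension. Check: dim(rho_reg) = sum d_i^2 = 1 + 1 + 4 = 6 = |G|.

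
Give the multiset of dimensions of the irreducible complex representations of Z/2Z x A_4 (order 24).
Dimensions: 1, 1, 1, 1, 1, 1, 3, 3

Proof sketch: There are 8 irreducibles (= number of conjugacy classes). Their dimensions d_i satisfy sum d_i^2 = |G| = 24: 1 + 1 + 1 + 1 + 1 + 1 + 9 + 9 = 24. (For the product with Z/2Z: each of the 2 1-dim characters of Z/2Z tensors with each irrep of A_4, giving 2 copies of each A_4-dimension.)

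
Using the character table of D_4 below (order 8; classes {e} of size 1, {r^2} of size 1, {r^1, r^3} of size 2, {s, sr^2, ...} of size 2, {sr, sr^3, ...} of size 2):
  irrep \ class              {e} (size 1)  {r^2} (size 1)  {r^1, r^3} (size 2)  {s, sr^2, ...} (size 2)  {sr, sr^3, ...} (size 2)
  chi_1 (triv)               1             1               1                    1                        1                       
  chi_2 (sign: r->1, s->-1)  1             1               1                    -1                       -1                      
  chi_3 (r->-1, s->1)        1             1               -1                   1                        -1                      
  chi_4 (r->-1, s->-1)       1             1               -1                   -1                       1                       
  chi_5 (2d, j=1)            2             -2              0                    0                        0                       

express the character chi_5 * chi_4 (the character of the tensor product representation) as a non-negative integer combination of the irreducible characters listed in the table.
chi_5 tensor chi_4 = chi_5 (all other irreducibles have multiplicity 0).

Working: The character of a tensor product is the pointwise product (chi_5 * chi_4)(C) = chi_5(C) * chi_4(C):
  {e}: (2)*(1), {r^2}: (-2)*(1), {r^1, r^3}: (0)*(-1), {s, sr^2, ...}: (0)*(-1), {sr, sr^3, ...}: (0)*(1)
so (chi_5 * chi_4) takes values
  {e} -> 2, {r^2} -> -2, {r^1, r^3} -> 0, {s, sr^2, ...} -> 0, {sr, sr^3, ...} -> 0.
Now take the inner product of this character with each irreducible chi from the table, <chi_5*chi_4, chi> = (1/8) sum_C |C| (chi_5*chi_4)(C) conj(chi(C)):
  <chi_5*chi_4, chi_1> = (1/8)[1*(2)*conj(1) + 1*(-2)*conj(1) + 2*(0)*conj(1) + 2*(0)*conj(1) + 2*(0)*conj(1)]
      = (1/8)[(2) + (-2) + (0) + (0) + (0)] = 0/8 = 0
  <chi_5*chi_4, chi_2> = (1/8)[1*(2)*conj(1) + 1*(-2)*conj(1) + 2*(0)*conj(1) + 2*(0)*conj(-1) + 2*(0)*conj(-1)]
      = (1/8)[(2) + (-2) + (0) + (0) + (0)] = 0/8 = 0
  <chi_5*chi_4, chi_3> = (1/8)[1*(2)*conj(1) + 1*(-2)*conj(1) + 2*(0)*conj(-1) + 2*(0)*conj(1) + 2*(0)*conj(-1)]
      = (1/8)[(2) + (-2) + (0) + (0) + (0)] = 0/8 = 0
  <chi_5*chi_4, chi_4> = (1/8)[1*(2)*conj(1) + 1*(-2)*conj(1) + 2*(0)*conj(-1) + 2*(0)*conj(-1) + 2*(0)*conj(1)]
      = (1/8)[(2) + (-2) + (0) + (0) + (0)] = 0/8 = 0
  <chi_5*chi_4, chi_5> = (1/8)[1*(2)*conj(2) + 1*(-2)*conj(-2) + 2*(0)*conj(0) + 2*(0)*conj(0) + 2*(0)*conj(0)]
      = (1/8)[(4) + (4) + (0) + (0) + (0)] = 8/8 = 1
Hence the multiplicities are chi_5: 1. Dimension check: dim(chi_5)*dim(chi_4) = 2*1 = 2 and sum (mult * dim) = 1*2 = 2.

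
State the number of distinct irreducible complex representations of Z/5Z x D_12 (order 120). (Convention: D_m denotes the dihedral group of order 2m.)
45

Argument: The number of irreducible complex representations of a finite group equals its number of conjugacy classes. For a direct product, #classes(G x H) = #classes(G) * #classes(H). Z/5Z has 5 classes (abelian), D_12 has 9 classes, so 5 * 9 = 45, so Z/5Z x D_12 (order 120) has exactly 45 irreducible complex representations.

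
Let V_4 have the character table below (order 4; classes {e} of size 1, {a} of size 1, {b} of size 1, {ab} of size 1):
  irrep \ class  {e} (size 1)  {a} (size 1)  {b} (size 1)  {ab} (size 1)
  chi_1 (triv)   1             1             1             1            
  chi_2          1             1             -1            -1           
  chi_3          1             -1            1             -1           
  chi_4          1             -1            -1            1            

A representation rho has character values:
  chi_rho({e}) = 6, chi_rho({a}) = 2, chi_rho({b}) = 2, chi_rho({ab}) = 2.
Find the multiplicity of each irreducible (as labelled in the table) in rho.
Multiplicities: chi_1: 3, chi_2: 1, chi_3: 1, chi_4: 1.

Solution. Use <chi_rho, chi> = (1/|G|) sum_C |C| * chi_rho(C) * conj(chi(C)) with |G| = 4 for each irreducible chi in the table:
  <chi_rho, chi_1> = (1/4)[1*(6)*conj(1) + 1*(2)*conj(1) + 1*(2)*conj(1) + 1*(2)*conj(1)]
      = (1/4)[(6) + (2) + (2) + (2)] = 12/4 = 3
  <chi_rho, chi_2> = (1/4)[1*(6)*conj(1) + 1*(2)*conj(1) + 1*(2)*conj(-1) + 1*(2)*conj(-1)]
      = (1/4)[(6) + (2) + (-2) + (-2)] = 4/4 = 1
  <chi_rho, chi_3> = (1/4)[1*(6)*conj(1) + 1*(2)*conj(-1) + 1*(2)*conj(1) + 1*(2)*conj(-1)]
      = (1/4)[(6) + (-2) + (2) + (-2)] = 4/4 = 1
  <chi_rho, chi_4> = (1/4)[1*(6)*conj(1) + 1*(2)*conj(-1) + 1*(2)*conj(-1) + 1*(2)*conj(1)]
      = (1/4)[(6) + (-2) + (-2) + (2)] = 4/4 = 1
Dimension check: dim(rho) = sum (mult * dim) = 3*1 + 1*1 + 1*1 + 1*1 = 6 = chi_rho(e) = 6.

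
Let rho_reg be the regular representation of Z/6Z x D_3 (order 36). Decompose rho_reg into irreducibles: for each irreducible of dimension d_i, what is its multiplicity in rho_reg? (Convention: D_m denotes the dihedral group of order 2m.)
Each irreducible V_i of dimension d_i appears with multiplicity d_i, i.e. rho_reg = (direct sum over all irreducibles V_i) d_i V_i. The irreducible dimensions for Z/6Z x D_3 are 1, 1, 1, 1, 1, 1, 1, 1, 1, 1, 1, 1, 2, 2, 2, 2, 2, 2: 12 irreducibles of dimension 1, each with multiplicity 1; 6 irreducibles of dimension 2, each with multiplicity 2. Total dimension 12*1*1 + 6*2*2 = 36 = |G|.

Why: General theorem: in the regular representation of a finite group G, each irreducible appears with multiplicity equal to its dimension. Check: dim(rho_reg) = sum d_i^2 = 1 + 1 + 1 + 1 + 1 + 1 + 1 + 1 + 1 + 1 + 1 + 1 + 4 + 4 + 4 + 4 + 4 + 4 = 36 = |G|.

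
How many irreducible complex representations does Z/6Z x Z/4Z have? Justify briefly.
24

Solution. The number of irreducible complex representations of a finite group equals its number of conjugacy classes. Z/6Z x Z/4Z is abelian of order 24, so every element is its own conjugacy class: 24 classes, so Z/6Z x Z/4Z (order 24) has exactly 24 irreducible complex representations.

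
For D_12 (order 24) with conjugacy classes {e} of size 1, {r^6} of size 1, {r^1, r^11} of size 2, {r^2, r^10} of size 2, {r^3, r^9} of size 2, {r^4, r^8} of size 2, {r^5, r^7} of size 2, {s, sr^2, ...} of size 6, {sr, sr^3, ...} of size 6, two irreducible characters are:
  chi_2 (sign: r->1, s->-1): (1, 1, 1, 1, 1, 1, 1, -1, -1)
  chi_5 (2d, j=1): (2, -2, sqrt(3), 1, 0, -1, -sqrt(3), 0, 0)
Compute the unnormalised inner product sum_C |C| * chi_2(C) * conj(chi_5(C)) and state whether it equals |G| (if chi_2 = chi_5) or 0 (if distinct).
Sum = 0; so <chi_2, chi_5> = 0 (distinct irreducibles are orthogonal).

Working: Compute term by term over conjugacy classes (|C| * chi_2(C) * conj(chi_5(C))):
  1*(1)*conj(2) + 1*(1)*conj(-2) + 2*(1)*conj(sqrt(3)) + 2*(1)*conj(1) + 2*(1)*conj(0) + 2*(1)*conj(-1) + 2*(1)*conj(-sqrt(3)) + 6*(-1)*conj(0) + 6*(-1)*conj(0)
  = (2) + (-2) + (2*sqrt(3)) + (2) + (0) + (-2) + (-2*sqrt(3)) + (0) + (0)
  = 0.
Dividing by |G| = 24 gives 0/24 = 0, matching the row-orthogonality relation <chi_2, chi_5> = [chi_2 = chi_5].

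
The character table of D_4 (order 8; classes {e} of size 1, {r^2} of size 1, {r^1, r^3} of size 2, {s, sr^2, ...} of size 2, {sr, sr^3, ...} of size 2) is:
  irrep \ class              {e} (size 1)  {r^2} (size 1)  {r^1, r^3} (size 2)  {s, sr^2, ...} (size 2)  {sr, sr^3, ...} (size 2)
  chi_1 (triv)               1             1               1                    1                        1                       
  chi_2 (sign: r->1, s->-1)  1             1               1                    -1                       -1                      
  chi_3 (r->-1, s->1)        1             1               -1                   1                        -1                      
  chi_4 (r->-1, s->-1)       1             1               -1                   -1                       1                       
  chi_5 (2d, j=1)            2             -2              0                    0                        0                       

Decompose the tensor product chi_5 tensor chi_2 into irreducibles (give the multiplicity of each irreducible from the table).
chi_5 tensor chi_2 = chi_5 (all other irreducibles have multiplicity 0).

Justification: The character of a tensor product is the pointwise product (chi_5 * chi_2)(C) = chi_5(C) * chi_2(C):
  {e}: (2)*(1), {r^2}: (-2)*(1), {r^1, r^3}: (0)*(1), {s, sr^2, ...}: (0)*(-1), {sr, sr^3, ...}: (0)*(-1)
so (chi_5 * chi_2) takes values
  {e} -> 2, {r^2} -> -2, {r^1, r^3} -> 0, {s, sr^2, ...} -> 0, {sr, sr^3, ...} -> 0.
Now take the inner product of this character with each irreducible chi from the table, <chi_5*chi_2, chi> = (1/8) sum_C |C| (chi_5*chi_2)(C) conj(chi(C)):
  <chi_5*chi_2, chi_1> = (1/8)[1*(2)*conj(1) + 1*(-2)*conj(1) + 2*(0)*conj(1) + 2*(0)*conj(1) + 2*(0)*conj(1)]
      = (1/8)[(2) + (-2) + (0) + (0) + (0)] = 0/8 = 0
  <chi_5*chi_2, chi_2> = (1/8)[1*(2)*conj(1) + 1*(-2)*conj(1) + 2*(0)*conj(1) + 2*(0)*conj(-1) + 2*(0)*conj(-1)]
      = (1/8)[(2) + (-2) + (0) + (0) + (0)] = 0/8 = 0
  <chi_5*chi_2, chi_3> = (1/8)[1*(2)*conj(1) + 1*(-2)*conj(1) + 2*(0)*conj(-1) + 2*(0)*conj(1) + 2*(0)*conj(-1)]
      = (1/8)[(2) + (-2) + (0) + (0) + (0)] = 0/8 = 0
  <chi_5*chi_2, chi_4> = (1/8)[1*(2)*conj(1) + 1*(-2)*conj(1) + 2*(0)*conj(-1) + 2*(0)*conj(-1) + 2*(0)*conj(1)]
      = (1/8)[(2) + (-2) + (0) + (0) + (0)] = 0/8 = 0
  <chi_5*chi_2, chi_5> = (1/8)[1*(2)*conj(2) + 1*(-2)*conj(-2) + 2*(0)*conj(0) + 2*(0)*conj(0) + 2*(0)*conj(0)]
      = (1/8)[(4) + (4) + (0) + (0) + (0)] = 8/8 = 1
Hence the multiplicities are chi_5: 1. Dimension check: dim(chi_5)*dim(chi_2) = 2*1 = 2 and sum (mult * dim) = 1*2 = 2.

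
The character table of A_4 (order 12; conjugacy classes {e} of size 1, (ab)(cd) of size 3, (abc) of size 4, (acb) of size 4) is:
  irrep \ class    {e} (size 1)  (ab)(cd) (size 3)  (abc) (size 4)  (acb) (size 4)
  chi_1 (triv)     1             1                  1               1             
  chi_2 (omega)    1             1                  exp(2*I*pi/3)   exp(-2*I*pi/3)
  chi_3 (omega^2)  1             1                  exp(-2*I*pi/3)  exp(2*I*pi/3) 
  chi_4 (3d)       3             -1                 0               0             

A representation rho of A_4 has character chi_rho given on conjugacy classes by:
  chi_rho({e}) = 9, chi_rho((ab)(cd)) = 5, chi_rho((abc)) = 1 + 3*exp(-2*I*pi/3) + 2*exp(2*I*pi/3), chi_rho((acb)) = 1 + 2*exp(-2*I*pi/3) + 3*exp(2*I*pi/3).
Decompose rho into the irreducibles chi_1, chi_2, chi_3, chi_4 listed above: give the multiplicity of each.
Multiplicities: chi_1: 1, chi_2: 2, chi_3: 3, chi_4: 1.

Argument: Use <chi_rho, chi> = (1/|G|) sum_C |C| * chi_rho(C) * conj(chi(C)) with |G| = 12 for each irreducible chi in the table:
  <chi_rho, chi_1> = (1/12)[1*(9)*conj(1) + 3*(5)*conj(1) + 4*(1 + 3*exp(-2*I*pi/3) + 2*exp(2*I*pi/3))*conj(1) + 4*(1 + 2*exp(-2*I*pi/3) + 3*exp(2*I*pi/3))*conj(1)]
      = (1/12)[(9) + (15) + (4 + 12*exp(-2*I*pi/3) + 8*exp(2*I*pi/3)) + (4 + 8*exp(-2*I*pi/3) + 12*exp(2*I*pi/3))] = 12/12 = 1
  <chi_rho, chi_2> = (1/12)[1*(9)*conj(1) + 3*(5)*conj(1) + 4*(1 + 3*exp(-2*I*pi/3) + 2*exp(2*I*pi/3))*conj(exp(2*I*pi/3)) + 4*(1 + 2*exp(-2*I*pi/3) + 3*exp(2*I*pi/3))*conj(exp(-2*I*pi/3))]
      = (1/12)[(9) + (15) + (8 + 4*exp(-2*I*pi/3) + 12*exp(2*I*pi/3)) + (8 + 12*exp(-2*I*pi/3) + 4*exp(2*I*pi/3))] = 24/12 = 2
  <chi_rho, chi_3> = (1/12)[1*(9)*conj(1) + 3*(5)*conj(1) + 4*(1 + 3*exp(-2*I*pi/3) + 2*exp(2*I*pi/3))*conj(exp(-2*I*pi/3)) + 4*(1 + 2*exp(-2*I*pi/3) + 3*exp(2*I*pi/3))*conj(exp(2*I*pi/3))]
      = (1/12)[(9) + (15) + (12 + 8*exp(-2*I*pi/3) + 4*exp(2*I*pi/3)) + (12 + 4*exp(-2*I*pi/3) + 8*exp(2*I*pi/3))] = 36/12 = 3
  <chi_rho, chi_4> = (1/12)[1*(9)*conj(3) + 3*(5)*conj(-1) + 4*(1 + 3*exp(-2*I*pi/3) + 2*exp(2*I*pi/3))*conj(0) + 4*(1 + 2*exp(-2*I*pi/3) + 3*exp(2*I*pi/3))*conj(0)]
      = (1/12)[(27) + (-15) + (0) + (0)] = 12/12 = 1
(Exp terms are combined using exp(i*s)*conj(exp(i*t)) = exp(i*(s-t)), and sums of them are collapsed using the identity that for every m > 1 the m distinct m-th roots of unity sum to 0, e.g. 1 + exp(2*I*pi/3) + exp(-2*I*pi/3) = 0.)
Dimension check: dim(rho) = sum (mult * dim) = 1*1 + 2*1 + 3*1 + 1*3 = 9 = chi_rho(e) = 9.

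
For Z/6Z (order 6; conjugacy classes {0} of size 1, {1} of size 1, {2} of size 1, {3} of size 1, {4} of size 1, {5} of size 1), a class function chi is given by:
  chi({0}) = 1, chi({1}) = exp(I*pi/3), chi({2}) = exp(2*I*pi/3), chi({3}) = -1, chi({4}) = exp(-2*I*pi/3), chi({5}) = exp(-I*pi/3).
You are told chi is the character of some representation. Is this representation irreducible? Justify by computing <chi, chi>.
Irreducible: <chi, chi> = 1.

Derivation: <chi, chi> = (1/|G|) sum_C |C| * |chi(C)|^2 = (1/6)[1*|1|^2 + 1*|exp(I*pi/3)|^2 + 1*|exp(2*I*pi/3)|^2 + 1*|-1|^2 + 1*|exp(-2*I*pi/3)|^2 + 1*|exp(-I*pi/3)|^2]
  = (1/6)[(1) + (1) + (1) + (1) + (1) + (1)] = 6/6 = 1.
(Exp terms are combined using exp(i*s)*conj(exp(i*t)) = exp(i*(s-t)), and sums of them are collapsed using the identity that for every m > 1 the m distinct m-th roots of unity sum to 0, e.g. 1 + exp(2*I*pi/3) + exp(-2*I*pi/3) = 0.)
A character is irreducible iff <chi, chi> = 1, so this representation is irreducible.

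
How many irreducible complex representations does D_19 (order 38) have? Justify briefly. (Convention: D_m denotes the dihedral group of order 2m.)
11

Why: The number of irreducible complex representations of a finite group equals its number of conjugacy classes. D_19 has 11 conjugacy classes ((n+3)/2 for n odd), so D_19 (order 38) has exactly 11 irreducible complex representations.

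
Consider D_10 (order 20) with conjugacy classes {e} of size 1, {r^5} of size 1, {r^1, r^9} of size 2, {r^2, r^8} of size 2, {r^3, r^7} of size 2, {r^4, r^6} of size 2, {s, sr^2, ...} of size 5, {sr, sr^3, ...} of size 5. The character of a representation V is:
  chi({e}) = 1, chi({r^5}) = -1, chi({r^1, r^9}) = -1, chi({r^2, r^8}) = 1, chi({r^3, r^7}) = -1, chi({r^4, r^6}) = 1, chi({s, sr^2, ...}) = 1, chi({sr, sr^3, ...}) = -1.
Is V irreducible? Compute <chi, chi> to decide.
Irreducible: <chi, chi> = 1.

Argument: <chi, chi> = (1/|G|) sum_C |C| * |chi(C)|^2 = (1/20)[1*|1|^2 + 1*|-1|^2 + 2*|-1|^2 + 2*|1|^2 + 2*|-1|^2 + 2*|1|^2 + 5*|1|^2 + 5*|-1|^2]
  = (1/20)[(1) + (1) + (2) + (2) + (2) + (2) + (5) + (5)] = 20/20 = 1.
A character is irreducible iff <chi, chi> = 1, so this representation is irreducible.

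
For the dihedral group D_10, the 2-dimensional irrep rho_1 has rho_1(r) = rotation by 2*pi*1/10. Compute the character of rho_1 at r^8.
chi_{rho_1}(r^8) = 2*cos(2*pi*1*8/10) = -1/2 + sqrt(5)/2

Solution. rho_1(r^8) is rotation by angle 2*pi*1*8/10, whose trace is 2*cos(2*pi*1*8/10) = -1/2 + sqrt(5)/2.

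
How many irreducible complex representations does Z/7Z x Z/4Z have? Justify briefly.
28

Reasoning: The number of irreducible complex representations of a finite group equals its number of conjugacy classes. Z/7Z x Z/4Z is abelian of order 28, so every element is its own conjugacy class: 28 classes, so Z/7Z x Z/4Z (order 28) has exactly 28 irreducible complex representations.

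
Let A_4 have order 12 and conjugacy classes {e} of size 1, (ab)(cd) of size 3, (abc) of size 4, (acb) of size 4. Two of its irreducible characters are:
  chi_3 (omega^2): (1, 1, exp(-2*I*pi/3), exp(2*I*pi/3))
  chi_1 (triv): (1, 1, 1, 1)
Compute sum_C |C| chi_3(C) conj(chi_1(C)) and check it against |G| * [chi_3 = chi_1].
Sum = 0; so <chi_3, chi_1> = 0 (distinct irreducibles are orthogonal).

Why: Compute term by term over conjugacy classes (|C| * chi_3(C) * conj(chi_1(C))):
  1*(1)*conj(1) + 3*(1)*conj(1) + 4*(exp(-2*I*pi/3))*conj(1) + 4*(exp(2*I*pi/3))*conj(1)
  = (1) + (3) + (4*exp(-2*I*pi/3)) + (4*exp(2*I*pi/3))
  = 0.
(Exp terms are combined using exp(i*s)*conj(exp(i*t)) = exp(i*(s-t)), and sums of them are collapsed using the identity that for every m > 1 the m distinct m-th roots of unity sum to 0, e.g. 1 + exp(2*I*pi/3) + exp(-2*I*pi/3) = 0.)
Dividing by |G| = 12 gives 0/12 = 0, matching the row-orthogonality relation <chi_3, chi_1> = [chi_3 = chi_1].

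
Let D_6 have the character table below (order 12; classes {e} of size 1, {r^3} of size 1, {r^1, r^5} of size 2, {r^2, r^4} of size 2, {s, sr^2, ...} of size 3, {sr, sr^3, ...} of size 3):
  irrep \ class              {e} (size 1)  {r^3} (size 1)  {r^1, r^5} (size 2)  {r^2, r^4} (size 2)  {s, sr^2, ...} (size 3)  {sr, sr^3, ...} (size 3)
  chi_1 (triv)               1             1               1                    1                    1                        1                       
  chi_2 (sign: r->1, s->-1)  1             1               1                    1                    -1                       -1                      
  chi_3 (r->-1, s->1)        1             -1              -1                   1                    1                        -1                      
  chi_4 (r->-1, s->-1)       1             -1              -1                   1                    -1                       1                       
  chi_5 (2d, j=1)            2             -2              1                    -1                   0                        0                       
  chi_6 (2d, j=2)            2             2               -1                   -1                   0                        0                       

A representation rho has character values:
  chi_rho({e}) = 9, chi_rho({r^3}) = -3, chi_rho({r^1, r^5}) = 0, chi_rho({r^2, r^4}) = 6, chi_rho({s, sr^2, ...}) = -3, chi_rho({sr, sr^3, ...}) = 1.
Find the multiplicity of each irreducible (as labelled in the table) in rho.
Multiplicities: chi_1: 1, chi_2: 2, chi_3: 1, chi_4: 3, chi_5: 1, chi_6: 0.

Derivation: Use <chi_rho, chi> = (1/|G|) sum_C |C| * chi_rho(C) * conj(chi(C)) with |G| = 12 for each irreducible chi in the table:
  <chi_rho, chi_1> = (1/12)[1*(9)*conj(1) + 1*(-3)*conj(1) + 2*(0)*conj(1) + 2*(6)*conj(1) + 3*(-3)*conj(1) + 3*(1)*conj(1)]
      = (1/12)[(9) + (-3) + (0) + (12) + (-9) + (3)] = 12/12 = 1
  <chi_rho, chi_2> = (1/12)[1*(9)*conj(1) + 1*(-3)*conj(1) + 2*(0)*conj(1) + 2*(6)*conj(1) + 3*(-3)*conj(-1) + 3*(1)*conj(-1)]
      = (1/12)[(9) + (-3) + (0) + (12) + (9) + (-3)] = 24/12 = 2
  <chi_rho, chi_3> = (1/12)[1*(9)*conj(1) + 1*(-3)*conj(-1) + 2*(0)*conj(-1) + 2*(6)*conj(1) + 3*(-3)*conj(1) + 3*(1)*conj(-1)]
      = (1/12)[(9) + (3) + (0) + (12) + (-9) + (-3)] = 12/12 = 1
  <chi_rho, chi_4> = (1/12)[1*(9)*conj(1) + 1*(-3)*conj(-1) + 2*(0)*conj(-1) + 2*(6)*conj(1) + 3*(-3)*conj(-1) + 3*(1)*conj(1)]
      = (1/12)[(9) + (3) + (0) + (12) + (9) + (3)] = 36/12 = 3
  <chi_rho, chi_5> = (1/12)[1*(9)*conj(2) + 1*(-3)*conj(-2) + 2*(0)*conj(1) + 2*(6)*conj(-1) + 3*(-3)*conj(0) + 3*(1)*conj(0)]
      = (1/12)[(18) + (6) + (0) + (-12) + (0) + (0)] = 12/12 = 1
  <chi_rho, chi_6> = (1/12)[1*(9)*conj(2) + 1*(-3)*conj(2) + 2*(0)*conj(-1) + 2*(6)*conj(-1) + 3*(-3)*conj(0) + 3*(1)*conj(0)]
      = (1/12)[(18) + (-6) + (0) + (-12) + (0) + (0)] = 0/12 = 0
Dimension check: dim(rho) = sum (mult * dim) = 1*1 + 2*1 + 1*1 + 3*1 + 1*2 + 0*2 = 9 = chi_rho(e) = 9.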